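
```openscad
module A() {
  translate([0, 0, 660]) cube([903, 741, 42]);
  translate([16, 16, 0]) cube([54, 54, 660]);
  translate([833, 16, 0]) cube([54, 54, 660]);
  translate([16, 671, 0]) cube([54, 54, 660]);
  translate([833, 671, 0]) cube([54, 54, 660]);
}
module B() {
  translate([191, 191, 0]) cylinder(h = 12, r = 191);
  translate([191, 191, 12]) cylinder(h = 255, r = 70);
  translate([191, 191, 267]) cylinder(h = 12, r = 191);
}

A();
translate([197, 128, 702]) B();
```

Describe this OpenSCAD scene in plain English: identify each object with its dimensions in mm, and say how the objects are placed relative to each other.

A is a table with a 903×741 mm rectangular top, 42 mm thick, top surface at z = 702 mm, supported by four 54×54 mm square legs, each inset 16 mm from the nearest pair of top edges, running from the floor.

B is a spool: two coaxial disc flanges of radius 191 mm and thickness 12 mm, joined by a core cylinder of radius 70 mm and height 255 mm. The lower flange rests on z = 0 and the three cylinders share a vertical axis.

The spool is on top of the table.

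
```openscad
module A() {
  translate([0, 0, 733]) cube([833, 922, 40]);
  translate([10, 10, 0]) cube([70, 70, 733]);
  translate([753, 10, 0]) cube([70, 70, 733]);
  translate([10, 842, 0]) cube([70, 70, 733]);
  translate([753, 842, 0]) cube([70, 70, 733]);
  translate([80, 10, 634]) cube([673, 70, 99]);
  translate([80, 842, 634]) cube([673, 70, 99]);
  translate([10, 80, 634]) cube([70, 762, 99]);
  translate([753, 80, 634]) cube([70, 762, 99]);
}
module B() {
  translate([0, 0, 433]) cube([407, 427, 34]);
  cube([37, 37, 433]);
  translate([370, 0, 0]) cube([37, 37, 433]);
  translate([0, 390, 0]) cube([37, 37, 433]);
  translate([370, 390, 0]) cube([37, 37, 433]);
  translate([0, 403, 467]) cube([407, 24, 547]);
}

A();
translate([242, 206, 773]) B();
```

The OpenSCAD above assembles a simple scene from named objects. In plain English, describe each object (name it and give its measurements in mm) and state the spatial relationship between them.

A is a rectangular dining table. The top is 833×922×40 mm with its upper surface at z = 773 mm. It stands on four 70×70 mm square legs, each inset 10 mm from the nearest pair of top edges, running from the floor to the underside of the top. Four apron rails, 70 mm thick and 99 mm tall, run between adjacent legs with their top edges flush with the underside of the top and their outer faces flush with the legs' outer faces.

B is a chair. The seat is a 407×427×34 mm slab with its top at z = 467 mm, on four 37×37 mm corner legs (flush with the seat edges, standing on z = 0). A flat backrest 24 mm thick, 547 mm tall, spans the full seat width and rises from the seat top along its +y edge, rear face flush with the rear of the seat.

The chair is on top of the table.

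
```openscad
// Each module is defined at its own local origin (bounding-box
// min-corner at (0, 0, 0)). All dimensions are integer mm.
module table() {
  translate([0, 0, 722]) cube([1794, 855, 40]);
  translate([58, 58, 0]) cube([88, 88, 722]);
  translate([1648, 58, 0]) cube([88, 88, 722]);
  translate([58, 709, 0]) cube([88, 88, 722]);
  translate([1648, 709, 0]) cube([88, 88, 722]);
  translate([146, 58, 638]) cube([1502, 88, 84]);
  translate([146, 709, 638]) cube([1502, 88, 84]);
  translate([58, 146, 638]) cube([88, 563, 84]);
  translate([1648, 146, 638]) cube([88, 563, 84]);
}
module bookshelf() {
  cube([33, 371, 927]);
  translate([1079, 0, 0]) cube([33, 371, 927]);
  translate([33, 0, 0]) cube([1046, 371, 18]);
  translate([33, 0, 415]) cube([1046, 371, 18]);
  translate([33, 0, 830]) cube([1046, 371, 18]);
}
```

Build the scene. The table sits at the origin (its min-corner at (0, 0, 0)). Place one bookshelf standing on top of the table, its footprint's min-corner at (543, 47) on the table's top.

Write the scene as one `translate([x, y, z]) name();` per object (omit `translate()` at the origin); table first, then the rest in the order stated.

table();
translate([543, 47, 762]) bookshelf();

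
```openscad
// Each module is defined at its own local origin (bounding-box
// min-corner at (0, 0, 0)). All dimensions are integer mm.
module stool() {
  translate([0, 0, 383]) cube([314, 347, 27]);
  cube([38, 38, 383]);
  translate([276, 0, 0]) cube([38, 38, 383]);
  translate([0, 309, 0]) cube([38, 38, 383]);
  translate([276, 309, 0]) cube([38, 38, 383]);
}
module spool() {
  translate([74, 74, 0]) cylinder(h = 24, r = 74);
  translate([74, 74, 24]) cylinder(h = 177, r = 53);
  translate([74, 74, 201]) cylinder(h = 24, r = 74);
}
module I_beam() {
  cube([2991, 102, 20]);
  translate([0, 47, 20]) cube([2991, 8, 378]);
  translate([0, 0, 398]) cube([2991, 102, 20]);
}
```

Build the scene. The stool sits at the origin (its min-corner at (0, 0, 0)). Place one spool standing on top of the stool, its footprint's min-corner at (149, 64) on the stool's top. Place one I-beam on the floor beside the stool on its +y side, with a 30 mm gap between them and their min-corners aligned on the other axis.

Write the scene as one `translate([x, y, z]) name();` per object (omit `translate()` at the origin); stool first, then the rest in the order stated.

stool();
translate([149, 64, 410]) spool();
translate([0, 377, 0]) I_beam();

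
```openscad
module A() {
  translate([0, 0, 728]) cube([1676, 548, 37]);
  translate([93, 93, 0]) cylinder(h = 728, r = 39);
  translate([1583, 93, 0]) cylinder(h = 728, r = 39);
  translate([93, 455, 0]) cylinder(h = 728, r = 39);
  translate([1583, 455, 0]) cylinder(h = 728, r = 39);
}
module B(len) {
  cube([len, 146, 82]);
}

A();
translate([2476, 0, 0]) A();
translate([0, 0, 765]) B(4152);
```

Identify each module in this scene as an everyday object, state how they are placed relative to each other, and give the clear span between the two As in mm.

Second table starts at x = 2476; first ends at x = 1676; clear span = 2476 − 1676 = 800 mm.

A is a table. B is a beam. A beam spans the tops of two tables. The clear span between the two tables is 800 mm.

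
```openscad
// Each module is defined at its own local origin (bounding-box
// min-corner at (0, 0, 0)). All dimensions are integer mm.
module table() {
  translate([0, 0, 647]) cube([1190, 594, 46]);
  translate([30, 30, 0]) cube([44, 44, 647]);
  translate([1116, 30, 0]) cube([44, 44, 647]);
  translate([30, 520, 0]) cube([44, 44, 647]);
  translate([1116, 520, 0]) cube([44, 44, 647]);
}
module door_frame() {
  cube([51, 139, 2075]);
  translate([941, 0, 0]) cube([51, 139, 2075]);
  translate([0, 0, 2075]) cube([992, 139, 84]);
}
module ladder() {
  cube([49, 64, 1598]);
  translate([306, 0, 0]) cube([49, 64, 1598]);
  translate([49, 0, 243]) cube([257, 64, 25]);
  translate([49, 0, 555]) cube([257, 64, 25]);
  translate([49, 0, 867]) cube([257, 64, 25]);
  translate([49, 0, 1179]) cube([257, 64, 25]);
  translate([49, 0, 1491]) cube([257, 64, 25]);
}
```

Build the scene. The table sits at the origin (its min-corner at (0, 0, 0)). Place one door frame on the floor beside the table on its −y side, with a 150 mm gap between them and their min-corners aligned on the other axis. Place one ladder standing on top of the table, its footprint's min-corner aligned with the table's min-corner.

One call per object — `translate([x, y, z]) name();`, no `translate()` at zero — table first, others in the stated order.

table();
translate([0, -289, 0]) door_frame();
translate([0, 0, 693]) ladder();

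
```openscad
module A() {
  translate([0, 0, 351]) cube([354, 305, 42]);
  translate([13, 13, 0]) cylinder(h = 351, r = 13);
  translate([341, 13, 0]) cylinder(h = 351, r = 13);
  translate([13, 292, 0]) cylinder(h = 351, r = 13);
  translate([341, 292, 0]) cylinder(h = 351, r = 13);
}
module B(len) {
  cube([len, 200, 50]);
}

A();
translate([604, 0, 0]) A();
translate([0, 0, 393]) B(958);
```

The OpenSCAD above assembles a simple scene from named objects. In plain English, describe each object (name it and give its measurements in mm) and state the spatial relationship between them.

A is a simple wooden stool: a rectangular seat 354 mm (x) by 305 mm (y), 42 mm thick, top face at z = 393 mm, on four round legs, each 26 mm in diameter. The legs rest on z = 0, each leg's axis is inset half a diameter from the nearest pair of seat edges (so the leg's bounding box is flush with the corner).

B is a rectangular beam 958 mm long (x), 200 mm deep (y), 50 mm thick (z).

The beam spans the tops of two stools placed 250 mm apart, resting at z = 393 mm.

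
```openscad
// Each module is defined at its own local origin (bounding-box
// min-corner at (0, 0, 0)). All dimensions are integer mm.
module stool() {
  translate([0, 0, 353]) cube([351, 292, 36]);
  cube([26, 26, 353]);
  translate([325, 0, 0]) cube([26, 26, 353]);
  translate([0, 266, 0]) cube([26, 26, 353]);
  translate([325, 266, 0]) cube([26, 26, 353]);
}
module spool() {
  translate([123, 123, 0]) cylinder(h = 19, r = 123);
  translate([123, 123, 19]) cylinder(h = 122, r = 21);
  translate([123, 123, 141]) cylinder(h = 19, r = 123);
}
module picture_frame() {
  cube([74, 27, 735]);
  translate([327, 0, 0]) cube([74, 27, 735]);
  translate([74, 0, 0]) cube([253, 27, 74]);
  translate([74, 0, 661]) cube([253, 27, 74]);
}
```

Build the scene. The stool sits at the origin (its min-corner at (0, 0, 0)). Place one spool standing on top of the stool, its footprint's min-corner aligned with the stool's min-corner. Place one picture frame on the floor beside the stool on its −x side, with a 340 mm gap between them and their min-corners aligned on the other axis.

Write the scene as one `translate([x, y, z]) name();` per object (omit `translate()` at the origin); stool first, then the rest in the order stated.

stool();
translate([0, 0, 389]) spool();
translate([-741, 0, 0]) picture_frame();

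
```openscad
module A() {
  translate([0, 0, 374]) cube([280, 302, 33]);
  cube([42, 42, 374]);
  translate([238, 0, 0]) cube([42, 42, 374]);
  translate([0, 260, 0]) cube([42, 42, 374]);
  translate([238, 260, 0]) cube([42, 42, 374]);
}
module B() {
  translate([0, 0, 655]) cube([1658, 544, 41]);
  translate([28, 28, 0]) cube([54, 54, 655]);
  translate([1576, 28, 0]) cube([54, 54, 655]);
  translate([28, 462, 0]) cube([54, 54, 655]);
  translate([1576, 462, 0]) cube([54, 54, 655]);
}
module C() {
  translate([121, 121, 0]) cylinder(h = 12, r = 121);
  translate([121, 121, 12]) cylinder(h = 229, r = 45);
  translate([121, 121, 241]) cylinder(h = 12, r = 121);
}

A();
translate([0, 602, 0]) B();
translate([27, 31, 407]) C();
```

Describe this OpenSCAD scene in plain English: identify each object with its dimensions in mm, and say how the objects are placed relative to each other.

A is a four-legged stool. The seat is 280×302 mm, 33 mm thick, top at z = 407 mm. It stands on four square legs, each 42×42 mm in cross-section, from z = 0 to the seat underside, each flush with a corner of the seat.

B is a rectangular dining table. The top is 1658×544×41 mm with its upper surface at z = 696 mm. It stands on four 54×54 mm square legs, each inset 28 mm from the nearest pair of top edges, running from the floor to the underside of the top.

C is a spool: two coaxial disc flanges of radius 121 mm and thickness 12 mm, joined by a core cylinder of radius 45 mm and height 229 mm. The lower flange rests on z = 0 and the three cylinders share a vertical axis.

The table is on the floor beside the stool on its +y side. The spool is on top of the stool.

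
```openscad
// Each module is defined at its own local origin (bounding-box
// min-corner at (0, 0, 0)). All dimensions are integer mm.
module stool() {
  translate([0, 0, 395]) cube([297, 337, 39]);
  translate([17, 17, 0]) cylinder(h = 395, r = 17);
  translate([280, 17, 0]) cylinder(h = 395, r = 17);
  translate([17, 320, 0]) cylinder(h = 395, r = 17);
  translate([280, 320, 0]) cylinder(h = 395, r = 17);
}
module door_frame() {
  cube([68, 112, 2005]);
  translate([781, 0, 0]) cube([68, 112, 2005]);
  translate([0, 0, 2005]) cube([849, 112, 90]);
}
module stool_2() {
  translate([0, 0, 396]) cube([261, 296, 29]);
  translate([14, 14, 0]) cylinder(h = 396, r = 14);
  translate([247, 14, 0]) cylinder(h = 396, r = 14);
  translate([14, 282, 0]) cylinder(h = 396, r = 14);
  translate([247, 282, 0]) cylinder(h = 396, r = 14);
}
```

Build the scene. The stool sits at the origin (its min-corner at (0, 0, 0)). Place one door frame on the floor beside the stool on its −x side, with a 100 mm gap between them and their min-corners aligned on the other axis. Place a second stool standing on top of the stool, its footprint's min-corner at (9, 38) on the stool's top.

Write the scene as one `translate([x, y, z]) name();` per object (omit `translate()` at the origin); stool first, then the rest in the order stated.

stool();
translate([-949, 0, 0]) door_frame();
translate([9, 38, 434]) stool_2();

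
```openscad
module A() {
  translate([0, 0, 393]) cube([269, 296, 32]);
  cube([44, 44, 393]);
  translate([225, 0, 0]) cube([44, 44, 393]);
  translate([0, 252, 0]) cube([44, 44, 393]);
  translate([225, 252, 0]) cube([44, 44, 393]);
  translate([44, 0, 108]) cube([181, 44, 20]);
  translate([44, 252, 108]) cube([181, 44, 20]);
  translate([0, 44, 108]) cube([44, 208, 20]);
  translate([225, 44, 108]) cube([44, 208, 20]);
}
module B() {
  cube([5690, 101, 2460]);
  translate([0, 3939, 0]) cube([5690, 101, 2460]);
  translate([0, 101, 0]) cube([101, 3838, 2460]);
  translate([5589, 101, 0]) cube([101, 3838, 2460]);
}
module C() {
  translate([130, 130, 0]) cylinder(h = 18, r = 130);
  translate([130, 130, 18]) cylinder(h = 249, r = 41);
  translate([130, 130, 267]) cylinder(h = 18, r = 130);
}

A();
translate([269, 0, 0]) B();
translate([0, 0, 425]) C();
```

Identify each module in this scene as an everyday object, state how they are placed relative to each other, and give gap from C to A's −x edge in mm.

A is a stool. B is a house frame. C is a spool. The house frame is against the stool's +x side, with their −y faces flush. The spool is on top of the stool. The gap from the spool to the stool's −x edge is 0 mm.

The spool's min-x is at 0; the stool's min-x is 0; gap = 0 mm.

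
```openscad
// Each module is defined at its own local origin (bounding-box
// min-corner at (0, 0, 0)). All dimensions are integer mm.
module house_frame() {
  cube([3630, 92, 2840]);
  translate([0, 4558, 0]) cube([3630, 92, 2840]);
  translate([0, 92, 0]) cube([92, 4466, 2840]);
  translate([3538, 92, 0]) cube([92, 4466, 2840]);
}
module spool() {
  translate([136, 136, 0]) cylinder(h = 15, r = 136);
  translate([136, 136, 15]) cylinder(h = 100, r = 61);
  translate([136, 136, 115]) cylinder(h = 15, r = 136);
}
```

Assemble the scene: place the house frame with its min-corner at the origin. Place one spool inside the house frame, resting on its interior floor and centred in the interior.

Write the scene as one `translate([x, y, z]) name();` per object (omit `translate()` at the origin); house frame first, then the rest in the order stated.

house_frame();
translate([1679, 2189, 0]) spool();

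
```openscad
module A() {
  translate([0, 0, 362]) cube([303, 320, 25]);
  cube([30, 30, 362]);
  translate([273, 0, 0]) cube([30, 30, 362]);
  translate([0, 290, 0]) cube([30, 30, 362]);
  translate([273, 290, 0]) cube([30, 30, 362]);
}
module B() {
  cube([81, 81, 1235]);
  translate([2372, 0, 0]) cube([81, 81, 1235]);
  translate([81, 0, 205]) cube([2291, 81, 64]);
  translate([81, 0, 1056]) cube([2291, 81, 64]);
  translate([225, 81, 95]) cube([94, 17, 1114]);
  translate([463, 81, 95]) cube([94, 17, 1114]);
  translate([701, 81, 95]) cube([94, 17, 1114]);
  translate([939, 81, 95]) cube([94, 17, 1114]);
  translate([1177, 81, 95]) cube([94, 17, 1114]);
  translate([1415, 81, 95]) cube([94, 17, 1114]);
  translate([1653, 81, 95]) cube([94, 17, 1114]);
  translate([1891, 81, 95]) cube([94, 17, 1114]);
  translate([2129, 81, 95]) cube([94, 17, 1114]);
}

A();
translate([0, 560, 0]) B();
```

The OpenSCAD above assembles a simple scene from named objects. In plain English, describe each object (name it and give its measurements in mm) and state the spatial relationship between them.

A is a four-legged stool. The seat is a 303×320×25 mm slab whose top surface is at z = 387 mm; four square legs, each 30×30 mm in cross-section, run from the floor (z = 0) to the underside of the seat, each flush with a corner of the seat.

B is a fence section. Two 81×81 mm posts, 1235 mm tall, stand on the floor with a clear span of 2291 mm between their inner faces. Two horizontal rails of 81×64 mm section span the gap between the posts with their undersides at z = 205 mm and z = 1056 mm, flush with the posts' −y face. 9 pickets, each 94 mm wide, 17 mm thick and 1114 mm tall, are fixed to the +y face of the rails with their bottoms at z = 95 mm, evenly spaced across the span with equal gaps (rounded down to the nearest mm) at the −x end and between each pair — any rounding remainder accumulates at the +x end.

The fence section is on the floor beside the stool on its +y side.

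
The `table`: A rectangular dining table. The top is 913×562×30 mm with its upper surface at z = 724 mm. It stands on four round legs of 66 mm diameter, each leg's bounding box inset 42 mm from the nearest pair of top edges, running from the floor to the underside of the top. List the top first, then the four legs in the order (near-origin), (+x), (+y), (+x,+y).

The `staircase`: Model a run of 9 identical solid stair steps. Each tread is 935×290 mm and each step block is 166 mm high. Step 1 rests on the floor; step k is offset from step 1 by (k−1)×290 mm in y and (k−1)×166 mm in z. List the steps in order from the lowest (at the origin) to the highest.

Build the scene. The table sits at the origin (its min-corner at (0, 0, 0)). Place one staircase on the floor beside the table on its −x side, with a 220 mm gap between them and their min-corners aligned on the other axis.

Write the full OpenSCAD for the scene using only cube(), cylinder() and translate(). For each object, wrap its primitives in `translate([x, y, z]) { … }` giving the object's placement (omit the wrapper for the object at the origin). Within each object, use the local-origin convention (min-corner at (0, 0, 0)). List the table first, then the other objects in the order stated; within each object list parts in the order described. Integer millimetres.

translate([0, 0, 694]) cube([913, 562, 30]);
translate([75, 75, 0]) cylinder(h = 694, r = 33);
translate([838, 75, 0]) cylinder(h = 694, r = 33);
translate([75, 487, 0]) cylinder(h = 694, r = 33);
translate([838, 487, 0]) cylinder(h = 694, r = 33);
translate([-1155, 0, 0]) {
  cube([935, 290, 166]);
  translate([0, 290, 166]) cube([935, 290, 166]);
  translate([0, 580, 332]) cube([935, 290, 166]);
  translate([0, 870, 498]) cube([935, 290, 166]);
  translate([0, 1160, 664]) cube([935, 290, 166]);
  translate([0, 1450, 830]) cube([935, 290, 166]);
  translate([0, 1740, 996]) cube([935, 290, 166]);
  translate([0, 2030, 1162]) cube([935, 290, 166]);
  translate([0, 2320, 1328]) cube([935, 290, 166]);
}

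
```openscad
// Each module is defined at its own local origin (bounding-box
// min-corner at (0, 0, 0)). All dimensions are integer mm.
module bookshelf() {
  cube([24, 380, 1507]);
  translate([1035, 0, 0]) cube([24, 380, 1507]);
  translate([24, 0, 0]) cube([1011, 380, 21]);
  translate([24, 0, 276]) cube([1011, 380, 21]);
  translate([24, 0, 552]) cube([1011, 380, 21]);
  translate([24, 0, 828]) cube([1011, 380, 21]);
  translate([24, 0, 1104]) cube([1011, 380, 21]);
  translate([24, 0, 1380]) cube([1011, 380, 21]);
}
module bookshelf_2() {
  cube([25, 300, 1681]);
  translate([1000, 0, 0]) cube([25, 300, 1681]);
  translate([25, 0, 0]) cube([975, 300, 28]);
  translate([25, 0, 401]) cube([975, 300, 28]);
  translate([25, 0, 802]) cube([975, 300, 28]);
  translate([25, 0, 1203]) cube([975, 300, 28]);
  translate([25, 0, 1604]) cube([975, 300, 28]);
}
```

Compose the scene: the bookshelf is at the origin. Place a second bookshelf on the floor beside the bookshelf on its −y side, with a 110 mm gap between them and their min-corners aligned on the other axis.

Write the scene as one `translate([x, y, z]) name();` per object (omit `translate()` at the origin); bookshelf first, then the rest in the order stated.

bookshelf();
translate([0, -410, 0]) bookshelf_2();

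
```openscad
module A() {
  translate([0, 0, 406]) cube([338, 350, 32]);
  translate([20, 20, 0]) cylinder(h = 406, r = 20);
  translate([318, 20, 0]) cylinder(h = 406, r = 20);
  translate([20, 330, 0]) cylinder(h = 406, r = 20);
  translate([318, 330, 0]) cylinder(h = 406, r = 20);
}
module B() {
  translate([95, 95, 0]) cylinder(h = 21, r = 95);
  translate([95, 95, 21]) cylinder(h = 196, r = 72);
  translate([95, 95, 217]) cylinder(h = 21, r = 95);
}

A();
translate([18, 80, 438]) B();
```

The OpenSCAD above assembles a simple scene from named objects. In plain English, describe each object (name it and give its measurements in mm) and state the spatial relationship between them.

A is a four-legged stool. The seat is a 338×350×32 mm slab whose top surface is at z = 438 mm; four round legs, each 40 mm in diameter, run from the floor (z = 0) to the underside of the seat, each leg's axis is inset half a diameter from the nearest pair of seat edges (so the leg's bounding box is flush with the corner).

B is a spool: two coaxial disc flanges of radius 95 mm and thickness 21 mm, joined by a core cylinder of radius 72 mm and height 196 mm. The lower flange rests on z = 0 and the three cylinders share a vertical axis.

The spool is on top of the stool.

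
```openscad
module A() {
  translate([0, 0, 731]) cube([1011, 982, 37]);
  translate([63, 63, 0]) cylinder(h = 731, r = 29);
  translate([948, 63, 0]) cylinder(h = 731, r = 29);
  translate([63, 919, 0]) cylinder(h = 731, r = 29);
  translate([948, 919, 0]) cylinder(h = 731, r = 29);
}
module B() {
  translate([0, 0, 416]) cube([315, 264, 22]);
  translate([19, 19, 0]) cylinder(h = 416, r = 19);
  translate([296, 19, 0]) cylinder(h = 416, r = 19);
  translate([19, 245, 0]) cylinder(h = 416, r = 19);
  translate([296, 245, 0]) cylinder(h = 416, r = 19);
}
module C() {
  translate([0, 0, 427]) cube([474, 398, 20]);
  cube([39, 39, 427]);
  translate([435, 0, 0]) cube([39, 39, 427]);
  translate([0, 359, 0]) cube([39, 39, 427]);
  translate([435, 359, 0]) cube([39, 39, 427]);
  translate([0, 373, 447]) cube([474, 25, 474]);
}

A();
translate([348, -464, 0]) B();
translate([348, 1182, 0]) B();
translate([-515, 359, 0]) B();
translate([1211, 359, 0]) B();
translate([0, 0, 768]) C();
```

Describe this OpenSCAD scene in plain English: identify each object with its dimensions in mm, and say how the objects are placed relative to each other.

A is a table: top 1011 mm (x) × 982 mm (y), 37 mm thick, upper face at z = 768 mm, on four round legs of 58 mm diameter, each leg's bounding box inset 34 mm from the nearest pair of top edges, running from z = 0 to the bottom of the top.

B is a four-legged stool. The seat is 315×264 mm, 22 mm thick, top at z = 438 mm. It stands on four round legs, each 38 mm in diameter, from z = 0 to the seat underside, each leg's axis is inset half a diameter from the nearest pair of seat edges (so the leg's bounding box is flush with the corner).

C is a chair. The seat is a 474×398×20 mm slab with its top at z = 447 mm, on four 39×39 mm corner legs (flush with the seat edges, standing on z = 0). A flat backrest 25 mm thick, 474 mm tall, spans the full seat width and rises from the seat top along its +y edge, rear face flush with the rear of the seat.

Four stools sit around the table at the −y, +y, −x, +x sides. The chair is on top of the table.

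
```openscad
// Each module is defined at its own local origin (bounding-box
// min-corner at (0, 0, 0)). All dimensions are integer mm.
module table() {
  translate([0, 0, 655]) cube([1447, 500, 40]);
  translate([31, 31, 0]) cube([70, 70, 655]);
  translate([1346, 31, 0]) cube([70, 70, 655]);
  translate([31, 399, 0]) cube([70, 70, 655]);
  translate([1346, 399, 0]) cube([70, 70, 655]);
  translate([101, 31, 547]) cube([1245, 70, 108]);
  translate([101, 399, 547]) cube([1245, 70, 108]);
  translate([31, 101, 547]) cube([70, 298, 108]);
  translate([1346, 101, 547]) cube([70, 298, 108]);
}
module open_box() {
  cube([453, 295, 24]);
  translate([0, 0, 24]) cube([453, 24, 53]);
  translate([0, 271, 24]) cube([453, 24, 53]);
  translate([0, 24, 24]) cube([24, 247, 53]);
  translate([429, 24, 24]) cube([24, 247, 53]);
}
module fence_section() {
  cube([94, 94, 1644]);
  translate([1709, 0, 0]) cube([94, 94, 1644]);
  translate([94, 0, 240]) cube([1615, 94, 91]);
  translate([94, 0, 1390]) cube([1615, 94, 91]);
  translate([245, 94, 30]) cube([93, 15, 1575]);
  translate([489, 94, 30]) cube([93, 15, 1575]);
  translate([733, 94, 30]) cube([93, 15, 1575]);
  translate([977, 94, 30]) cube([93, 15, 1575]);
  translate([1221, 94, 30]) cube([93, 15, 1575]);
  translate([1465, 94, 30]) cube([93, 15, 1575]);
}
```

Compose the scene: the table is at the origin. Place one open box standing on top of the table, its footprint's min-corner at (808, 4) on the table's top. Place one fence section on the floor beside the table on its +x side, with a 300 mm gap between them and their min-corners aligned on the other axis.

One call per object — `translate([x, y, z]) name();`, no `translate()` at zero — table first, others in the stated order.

table();
translate([808, 4, 695]) open_box();
translate([1747, 0, 0]) fence_section();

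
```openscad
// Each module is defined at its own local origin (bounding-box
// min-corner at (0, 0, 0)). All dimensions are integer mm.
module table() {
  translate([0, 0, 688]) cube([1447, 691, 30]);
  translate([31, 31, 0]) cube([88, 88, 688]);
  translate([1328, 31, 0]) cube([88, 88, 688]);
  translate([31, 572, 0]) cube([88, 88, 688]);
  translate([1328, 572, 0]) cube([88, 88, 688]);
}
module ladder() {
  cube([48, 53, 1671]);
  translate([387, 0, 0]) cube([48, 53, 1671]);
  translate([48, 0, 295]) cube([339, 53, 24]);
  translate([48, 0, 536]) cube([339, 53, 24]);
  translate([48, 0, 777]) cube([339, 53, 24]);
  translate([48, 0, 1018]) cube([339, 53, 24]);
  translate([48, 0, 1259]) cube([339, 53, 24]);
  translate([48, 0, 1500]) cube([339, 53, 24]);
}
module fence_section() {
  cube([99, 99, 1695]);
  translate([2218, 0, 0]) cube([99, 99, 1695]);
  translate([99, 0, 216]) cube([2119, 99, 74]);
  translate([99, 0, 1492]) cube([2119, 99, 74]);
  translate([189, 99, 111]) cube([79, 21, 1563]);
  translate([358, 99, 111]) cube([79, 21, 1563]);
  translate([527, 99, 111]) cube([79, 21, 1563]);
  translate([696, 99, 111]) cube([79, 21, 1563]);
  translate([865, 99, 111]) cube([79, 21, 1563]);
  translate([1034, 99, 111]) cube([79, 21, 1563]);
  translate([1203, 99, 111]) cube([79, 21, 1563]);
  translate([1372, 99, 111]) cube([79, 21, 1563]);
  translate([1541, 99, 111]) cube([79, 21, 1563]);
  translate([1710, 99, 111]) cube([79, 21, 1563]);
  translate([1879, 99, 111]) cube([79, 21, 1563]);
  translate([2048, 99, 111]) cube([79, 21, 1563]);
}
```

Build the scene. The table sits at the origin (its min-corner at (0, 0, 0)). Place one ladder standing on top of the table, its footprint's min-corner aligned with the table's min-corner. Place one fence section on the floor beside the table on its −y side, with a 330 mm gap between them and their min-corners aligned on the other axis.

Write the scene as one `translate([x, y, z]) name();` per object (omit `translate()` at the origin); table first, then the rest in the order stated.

table();
translate([0, 0, 718]) ladder();
translate([0, -450, 0]) fence_section();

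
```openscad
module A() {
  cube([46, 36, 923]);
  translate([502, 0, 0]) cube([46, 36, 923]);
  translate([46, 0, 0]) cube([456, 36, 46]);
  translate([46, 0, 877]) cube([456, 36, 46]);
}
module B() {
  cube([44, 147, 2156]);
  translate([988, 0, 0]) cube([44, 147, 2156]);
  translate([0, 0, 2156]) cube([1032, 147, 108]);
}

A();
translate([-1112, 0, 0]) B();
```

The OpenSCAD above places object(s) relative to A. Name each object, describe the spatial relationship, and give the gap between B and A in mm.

The door frame's nearest face is 80 mm from the picture frame's −x face.

A is a picture frame. B is a door frame. The door frame is on the floor beside the picture frame on its −x side. The gap between the door frame and the picture frame is 80 mm.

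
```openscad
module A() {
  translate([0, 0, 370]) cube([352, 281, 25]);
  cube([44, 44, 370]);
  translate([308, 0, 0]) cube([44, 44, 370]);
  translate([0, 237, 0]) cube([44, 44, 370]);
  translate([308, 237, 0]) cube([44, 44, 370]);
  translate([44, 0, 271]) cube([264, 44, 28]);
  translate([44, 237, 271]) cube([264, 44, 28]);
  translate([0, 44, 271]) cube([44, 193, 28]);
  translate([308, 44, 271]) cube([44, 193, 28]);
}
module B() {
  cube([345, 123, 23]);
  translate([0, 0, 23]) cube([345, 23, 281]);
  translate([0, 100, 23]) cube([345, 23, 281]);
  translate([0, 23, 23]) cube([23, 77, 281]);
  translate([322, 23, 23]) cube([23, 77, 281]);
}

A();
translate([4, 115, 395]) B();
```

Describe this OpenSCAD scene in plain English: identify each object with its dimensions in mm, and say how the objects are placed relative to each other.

A is a four-legged stool. The seat is 352×281 mm, 25 mm thick, top at z = 395 mm. It stands on four square legs, each 44×44 mm in cross-section, from z = 0 to the seat underside, each flush with a corner of the seat. Four stretchers, 44 mm wide and 28 mm tall, connect adjacent legs with their undersides at z = 271 mm, each running between the inner faces of the legs it joins and aligned with the legs' outer faces on the other axis.

B is an open storage box with external size 345×123×304 mm and wall thickness 23 mm (the base is also 23 mm thick). The base covers the whole footprint; the four walls stand on the base, with the y-facing walls full-width and the x-facing walls fitting between their inner faces.

The open box is on top of the stool.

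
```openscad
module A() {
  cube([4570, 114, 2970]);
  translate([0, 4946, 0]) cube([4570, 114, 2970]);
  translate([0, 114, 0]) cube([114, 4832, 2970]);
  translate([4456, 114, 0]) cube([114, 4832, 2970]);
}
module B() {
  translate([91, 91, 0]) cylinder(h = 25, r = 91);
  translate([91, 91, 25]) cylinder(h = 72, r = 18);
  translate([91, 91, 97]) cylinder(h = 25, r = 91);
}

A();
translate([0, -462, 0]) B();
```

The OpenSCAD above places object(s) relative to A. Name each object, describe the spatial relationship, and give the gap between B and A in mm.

The spool's nearest face is 280 mm from the house frame's −y face.

A is a house frame. B is a spool. The spool is on the floor beside the house frame on its −y side. The gap between the spool and the house frame is 280 mm.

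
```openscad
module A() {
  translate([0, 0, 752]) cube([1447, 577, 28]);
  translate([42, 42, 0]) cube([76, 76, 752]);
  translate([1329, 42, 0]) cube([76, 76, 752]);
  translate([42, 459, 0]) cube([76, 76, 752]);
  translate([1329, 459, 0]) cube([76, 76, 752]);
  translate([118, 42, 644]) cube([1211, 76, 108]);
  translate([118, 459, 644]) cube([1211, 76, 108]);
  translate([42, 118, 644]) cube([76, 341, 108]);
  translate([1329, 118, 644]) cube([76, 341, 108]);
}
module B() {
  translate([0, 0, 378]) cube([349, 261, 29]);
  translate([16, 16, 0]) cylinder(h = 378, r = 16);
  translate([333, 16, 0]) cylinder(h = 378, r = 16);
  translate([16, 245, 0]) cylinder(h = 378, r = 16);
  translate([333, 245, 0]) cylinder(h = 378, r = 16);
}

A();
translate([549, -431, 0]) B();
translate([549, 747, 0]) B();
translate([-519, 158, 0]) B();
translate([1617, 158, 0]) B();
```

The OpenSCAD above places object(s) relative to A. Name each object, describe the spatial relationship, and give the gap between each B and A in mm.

A is a table. B is a stool. Four stools sit around the table at the −y, +y, −x, +x sides. The gap between each stool and the table is 170 mm.

Each stool's nearest face is 170 mm from the table's bounding box.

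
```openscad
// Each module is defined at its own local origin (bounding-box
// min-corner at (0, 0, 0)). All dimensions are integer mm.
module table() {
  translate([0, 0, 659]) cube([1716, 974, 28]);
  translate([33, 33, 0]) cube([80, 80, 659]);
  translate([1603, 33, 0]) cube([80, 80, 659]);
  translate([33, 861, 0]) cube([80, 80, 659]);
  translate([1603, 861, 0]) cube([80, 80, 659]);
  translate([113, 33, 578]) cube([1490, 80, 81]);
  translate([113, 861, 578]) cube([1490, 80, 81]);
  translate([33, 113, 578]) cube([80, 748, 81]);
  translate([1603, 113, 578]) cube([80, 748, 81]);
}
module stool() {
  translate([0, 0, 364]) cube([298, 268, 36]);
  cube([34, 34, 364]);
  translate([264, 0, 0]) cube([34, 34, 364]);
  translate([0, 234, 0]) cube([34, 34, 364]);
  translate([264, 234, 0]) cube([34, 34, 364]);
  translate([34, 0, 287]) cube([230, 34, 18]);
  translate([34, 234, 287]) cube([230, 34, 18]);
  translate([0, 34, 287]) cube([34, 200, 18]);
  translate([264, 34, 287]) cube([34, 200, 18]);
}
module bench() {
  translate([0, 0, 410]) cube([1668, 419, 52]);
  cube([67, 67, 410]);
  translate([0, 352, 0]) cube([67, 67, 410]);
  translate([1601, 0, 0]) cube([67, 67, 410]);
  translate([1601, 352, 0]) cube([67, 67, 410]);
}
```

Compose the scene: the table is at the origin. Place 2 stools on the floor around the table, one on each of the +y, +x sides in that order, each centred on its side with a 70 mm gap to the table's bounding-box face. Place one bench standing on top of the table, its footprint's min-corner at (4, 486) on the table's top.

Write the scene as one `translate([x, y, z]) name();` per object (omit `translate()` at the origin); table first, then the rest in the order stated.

table();
translate([709, 1044, 0]) stool();
translate([1786, 353, 0]) stool();
translate([4, 486, 687]) bench();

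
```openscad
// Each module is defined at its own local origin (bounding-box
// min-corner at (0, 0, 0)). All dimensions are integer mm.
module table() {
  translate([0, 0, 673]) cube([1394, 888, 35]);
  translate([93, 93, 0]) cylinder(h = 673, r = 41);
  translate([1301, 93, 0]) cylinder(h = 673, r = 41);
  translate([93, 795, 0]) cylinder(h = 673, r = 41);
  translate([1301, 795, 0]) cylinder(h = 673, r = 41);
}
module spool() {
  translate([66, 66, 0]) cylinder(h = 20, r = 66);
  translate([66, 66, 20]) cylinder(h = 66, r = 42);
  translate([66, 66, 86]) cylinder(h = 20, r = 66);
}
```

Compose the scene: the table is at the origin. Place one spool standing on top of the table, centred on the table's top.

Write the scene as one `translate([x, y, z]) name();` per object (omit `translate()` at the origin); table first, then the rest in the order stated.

table();
translate([631, 378, 708]) spool();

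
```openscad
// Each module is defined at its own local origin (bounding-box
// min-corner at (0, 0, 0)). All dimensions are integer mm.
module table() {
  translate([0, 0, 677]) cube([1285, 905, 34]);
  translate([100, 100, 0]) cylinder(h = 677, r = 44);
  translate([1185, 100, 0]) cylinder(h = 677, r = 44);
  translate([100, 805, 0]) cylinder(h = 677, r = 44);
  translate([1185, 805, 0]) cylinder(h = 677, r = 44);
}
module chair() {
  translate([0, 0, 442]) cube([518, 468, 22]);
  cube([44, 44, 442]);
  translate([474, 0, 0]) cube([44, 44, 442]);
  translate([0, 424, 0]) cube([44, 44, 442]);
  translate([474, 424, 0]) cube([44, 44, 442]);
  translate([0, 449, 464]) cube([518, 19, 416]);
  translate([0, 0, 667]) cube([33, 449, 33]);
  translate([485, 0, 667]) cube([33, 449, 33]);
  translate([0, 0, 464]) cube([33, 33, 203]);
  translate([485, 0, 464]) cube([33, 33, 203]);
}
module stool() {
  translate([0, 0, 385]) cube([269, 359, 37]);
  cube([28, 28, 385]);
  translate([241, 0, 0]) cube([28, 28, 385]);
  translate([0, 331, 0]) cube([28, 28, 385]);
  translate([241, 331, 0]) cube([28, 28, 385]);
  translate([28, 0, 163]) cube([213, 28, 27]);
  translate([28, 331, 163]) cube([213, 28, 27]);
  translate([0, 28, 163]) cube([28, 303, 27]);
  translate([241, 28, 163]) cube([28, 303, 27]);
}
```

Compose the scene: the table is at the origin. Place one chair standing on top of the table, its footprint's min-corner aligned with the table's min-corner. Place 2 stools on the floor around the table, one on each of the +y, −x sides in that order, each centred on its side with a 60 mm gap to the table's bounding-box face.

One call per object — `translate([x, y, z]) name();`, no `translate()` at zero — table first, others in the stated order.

table();
translate([0, 0, 711]) chair();
translate([508, 965, 0]) stool();
translate([-329, 273, 0]) stool();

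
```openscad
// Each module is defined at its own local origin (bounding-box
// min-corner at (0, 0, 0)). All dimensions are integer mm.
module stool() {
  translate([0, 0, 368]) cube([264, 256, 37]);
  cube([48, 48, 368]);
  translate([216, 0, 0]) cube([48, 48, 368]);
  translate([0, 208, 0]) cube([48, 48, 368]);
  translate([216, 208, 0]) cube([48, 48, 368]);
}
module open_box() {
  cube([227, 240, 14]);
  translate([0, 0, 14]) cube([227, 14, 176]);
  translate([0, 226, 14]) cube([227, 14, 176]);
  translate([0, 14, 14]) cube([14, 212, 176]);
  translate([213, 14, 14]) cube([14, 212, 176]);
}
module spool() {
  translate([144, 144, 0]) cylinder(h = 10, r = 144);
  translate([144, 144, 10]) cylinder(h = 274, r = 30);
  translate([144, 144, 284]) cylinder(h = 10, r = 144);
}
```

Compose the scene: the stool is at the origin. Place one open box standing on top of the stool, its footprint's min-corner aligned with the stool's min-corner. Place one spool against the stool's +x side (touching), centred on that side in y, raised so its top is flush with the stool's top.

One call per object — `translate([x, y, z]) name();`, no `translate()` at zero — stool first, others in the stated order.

stool();
translate([0, 0, 405]) open_box();
translate([264, -16, 111]) spool();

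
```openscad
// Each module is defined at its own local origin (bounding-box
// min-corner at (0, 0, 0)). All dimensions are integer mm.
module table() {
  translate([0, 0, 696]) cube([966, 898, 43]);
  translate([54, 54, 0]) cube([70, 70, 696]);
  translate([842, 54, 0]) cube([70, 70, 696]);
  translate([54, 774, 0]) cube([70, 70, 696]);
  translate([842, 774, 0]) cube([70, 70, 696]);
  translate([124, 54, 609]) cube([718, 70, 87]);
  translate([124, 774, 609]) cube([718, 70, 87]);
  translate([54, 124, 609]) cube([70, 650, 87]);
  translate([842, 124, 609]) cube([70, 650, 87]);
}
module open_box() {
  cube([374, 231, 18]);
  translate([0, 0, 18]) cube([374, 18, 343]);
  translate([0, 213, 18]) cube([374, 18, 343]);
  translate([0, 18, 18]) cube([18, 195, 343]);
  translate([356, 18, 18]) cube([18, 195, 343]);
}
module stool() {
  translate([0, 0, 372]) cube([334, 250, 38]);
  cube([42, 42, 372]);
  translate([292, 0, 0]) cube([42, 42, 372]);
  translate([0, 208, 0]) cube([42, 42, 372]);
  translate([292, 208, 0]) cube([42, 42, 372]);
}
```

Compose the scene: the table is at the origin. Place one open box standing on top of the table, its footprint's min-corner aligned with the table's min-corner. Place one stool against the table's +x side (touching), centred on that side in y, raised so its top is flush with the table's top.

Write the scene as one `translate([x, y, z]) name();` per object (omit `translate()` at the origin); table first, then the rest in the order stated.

table();
translate([0, 0, 739]) open_box();
translate([966, 324, 329]) stool();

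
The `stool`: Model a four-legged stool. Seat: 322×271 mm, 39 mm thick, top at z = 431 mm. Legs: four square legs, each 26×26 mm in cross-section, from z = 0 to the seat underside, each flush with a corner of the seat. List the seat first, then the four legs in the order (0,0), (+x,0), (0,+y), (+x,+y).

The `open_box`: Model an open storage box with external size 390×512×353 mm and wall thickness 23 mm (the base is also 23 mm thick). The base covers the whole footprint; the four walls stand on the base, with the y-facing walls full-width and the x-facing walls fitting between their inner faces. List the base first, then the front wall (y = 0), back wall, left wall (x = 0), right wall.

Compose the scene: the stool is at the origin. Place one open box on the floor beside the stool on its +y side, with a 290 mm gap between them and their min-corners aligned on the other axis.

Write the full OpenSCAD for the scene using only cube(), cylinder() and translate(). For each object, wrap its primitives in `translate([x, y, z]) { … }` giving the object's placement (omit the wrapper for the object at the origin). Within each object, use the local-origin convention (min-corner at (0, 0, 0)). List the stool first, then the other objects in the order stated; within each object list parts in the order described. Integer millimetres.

translate([0, 0, 392]) cube([322, 271, 39]);
cube([26, 26, 392]);
translate([296, 0, 0]) cube([26, 26, 392]);
translate([0, 245, 0]) cube([26, 26, 392]);
translate([296, 245, 0]) cube([26, 26, 392]);
translate([0, 561, 0]) {
  cube([390, 512, 23]);
  translate([0, 0, 23]) cube([390, 23, 330]);
  translate([0, 489, 23]) cube([390, 23, 330]);
  translate([0, 23, 23]) cube([23, 466, 330]);
  translate([367, 23, 23]) cube([23, 466, 330]);
}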